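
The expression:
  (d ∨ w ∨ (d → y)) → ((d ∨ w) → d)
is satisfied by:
  {d: True, w: False}
  {w: False, d: False}
  {w: True, d: True}


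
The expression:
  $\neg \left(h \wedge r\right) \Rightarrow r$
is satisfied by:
  {r: True}


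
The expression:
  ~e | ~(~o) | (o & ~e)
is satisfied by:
  {o: True, e: False}
  {e: False, o: False}
  {e: True, o: True}


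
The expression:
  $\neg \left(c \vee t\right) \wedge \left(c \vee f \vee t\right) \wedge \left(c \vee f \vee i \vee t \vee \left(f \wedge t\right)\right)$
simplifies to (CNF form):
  $f \wedge \neg c \wedge \neg t$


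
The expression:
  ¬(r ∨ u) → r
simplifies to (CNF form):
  r ∨ u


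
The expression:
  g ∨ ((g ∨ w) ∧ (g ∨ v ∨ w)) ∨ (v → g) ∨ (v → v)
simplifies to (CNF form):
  True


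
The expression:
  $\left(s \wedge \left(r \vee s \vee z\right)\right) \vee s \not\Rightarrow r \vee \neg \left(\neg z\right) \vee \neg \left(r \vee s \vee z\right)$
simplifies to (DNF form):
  $s \vee z \vee \neg r$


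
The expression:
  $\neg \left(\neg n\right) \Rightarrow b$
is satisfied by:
  {b: True, n: False}
  {n: False, b: False}
  {n: True, b: True}


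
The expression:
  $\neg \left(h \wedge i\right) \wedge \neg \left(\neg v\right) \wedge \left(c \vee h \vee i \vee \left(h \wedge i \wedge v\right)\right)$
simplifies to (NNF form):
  $v \wedge \left(\neg h \vee \neg i\right) \wedge \left(c \vee h \vee i\right)$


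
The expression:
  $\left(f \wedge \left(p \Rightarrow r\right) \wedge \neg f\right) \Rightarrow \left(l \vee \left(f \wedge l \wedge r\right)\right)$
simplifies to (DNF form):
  $\text{True}$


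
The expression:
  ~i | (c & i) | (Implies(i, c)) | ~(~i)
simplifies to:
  True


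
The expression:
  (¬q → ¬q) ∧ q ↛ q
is never true.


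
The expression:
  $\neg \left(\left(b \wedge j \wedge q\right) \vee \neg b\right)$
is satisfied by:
  {b: True, q: False, j: False}
  {j: True, b: True, q: False}
  {q: True, b: True, j: False}


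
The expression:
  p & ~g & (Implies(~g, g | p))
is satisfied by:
  {p: True, g: False}


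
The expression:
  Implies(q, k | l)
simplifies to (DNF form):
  k | l | ~q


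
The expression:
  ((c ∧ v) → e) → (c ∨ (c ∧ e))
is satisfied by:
  {c: True}


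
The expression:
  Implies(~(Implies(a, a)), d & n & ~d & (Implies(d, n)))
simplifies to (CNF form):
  True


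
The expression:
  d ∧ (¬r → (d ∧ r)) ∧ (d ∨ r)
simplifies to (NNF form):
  d ∧ r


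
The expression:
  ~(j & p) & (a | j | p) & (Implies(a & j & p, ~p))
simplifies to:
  (a & ~j) | (j & ~p) | (p & ~j)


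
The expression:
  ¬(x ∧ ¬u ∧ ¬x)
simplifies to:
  True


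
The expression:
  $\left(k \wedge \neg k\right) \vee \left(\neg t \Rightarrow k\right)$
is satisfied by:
  {k: True, t: True}
  {k: True, t: False}
  {t: True, k: False}


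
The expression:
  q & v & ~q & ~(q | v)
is never true.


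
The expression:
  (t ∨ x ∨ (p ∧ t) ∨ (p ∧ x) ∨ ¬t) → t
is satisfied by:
  {t: True}


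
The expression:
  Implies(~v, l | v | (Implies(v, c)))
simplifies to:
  True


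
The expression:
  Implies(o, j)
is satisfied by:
  {j: True, o: False}
  {o: False, j: False}
  {o: True, j: True}


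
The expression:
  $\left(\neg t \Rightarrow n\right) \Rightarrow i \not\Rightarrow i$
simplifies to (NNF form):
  $\neg n \wedge \neg t$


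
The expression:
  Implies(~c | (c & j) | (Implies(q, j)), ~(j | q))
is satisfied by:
  {c: True, q: False, j: False}
  {q: False, j: False, c: False}
  {c: True, q: True, j: False}


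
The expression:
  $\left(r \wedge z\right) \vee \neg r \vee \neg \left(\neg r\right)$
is always true.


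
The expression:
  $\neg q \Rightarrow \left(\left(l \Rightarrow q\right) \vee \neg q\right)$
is always true.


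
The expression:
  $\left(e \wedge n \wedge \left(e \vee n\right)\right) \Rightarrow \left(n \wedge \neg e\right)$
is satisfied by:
  {e: False, n: False}
  {n: True, e: False}
  {e: True, n: False}


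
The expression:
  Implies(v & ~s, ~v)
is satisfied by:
  {s: True, v: False}
  {v: False, s: False}
  {v: True, s: True}


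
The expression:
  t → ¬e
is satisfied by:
  {e: False, t: False}
  {t: True, e: False}
  {e: True, t: False}


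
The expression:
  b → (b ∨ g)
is always true.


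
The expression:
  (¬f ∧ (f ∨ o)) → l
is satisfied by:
  {l: True, f: True, o: False}
  {l: True, f: False, o: False}
  {f: True, l: False, o: False}
  {l: False, f: False, o: False}
  {o: True, l: True, f: True}
  {o: True, l: True, f: False}
  {o: True, f: True, l: False}


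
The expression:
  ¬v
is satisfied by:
  {v: False}


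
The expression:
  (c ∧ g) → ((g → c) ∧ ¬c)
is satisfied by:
  {g: False, c: False}
  {c: True, g: False}
  {g: True, c: False}


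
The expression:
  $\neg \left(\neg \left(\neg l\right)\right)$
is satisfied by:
  {l: False}


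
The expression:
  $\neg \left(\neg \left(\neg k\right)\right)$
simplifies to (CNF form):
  $\neg k$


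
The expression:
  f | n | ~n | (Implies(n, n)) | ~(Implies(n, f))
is always true.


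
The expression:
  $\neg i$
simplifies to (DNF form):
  $\neg i$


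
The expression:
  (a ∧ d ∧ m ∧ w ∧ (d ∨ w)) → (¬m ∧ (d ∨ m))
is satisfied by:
  {w: False, m: False, d: False, a: False}
  {a: True, w: False, m: False, d: False}
  {d: True, w: False, m: False, a: False}
  {a: True, d: True, w: False, m: False}
  {m: True, a: False, w: False, d: False}
  {a: True, m: True, w: False, d: False}
  {d: True, m: True, a: False, w: False}
  {a: True, d: True, m: True, w: False}
  {w: True, d: False, m: False, a: False}
  {a: True, w: True, d: False, m: False}
  {d: True, w: True, a: False, m: False}
  {a: True, d: True, w: True, m: False}
  {m: True, w: True, d: False, a: False}
  {a: True, m: True, w: True, d: False}
  {d: True, m: True, w: True, a: False}


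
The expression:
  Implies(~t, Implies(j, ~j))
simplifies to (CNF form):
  t | ~j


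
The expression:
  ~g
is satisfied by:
  {g: False}


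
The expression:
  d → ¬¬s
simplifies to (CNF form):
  s ∨ ¬d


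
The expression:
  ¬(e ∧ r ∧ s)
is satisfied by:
  {s: False, e: False, r: False}
  {r: True, s: False, e: False}
  {e: True, s: False, r: False}
  {r: True, e: True, s: False}
  {s: True, r: False, e: False}
  {r: True, s: True, e: False}
  {e: True, s: True, r: False}


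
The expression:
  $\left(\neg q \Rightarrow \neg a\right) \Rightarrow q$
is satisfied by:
  {a: True, q: True}
  {a: True, q: False}
  {q: True, a: False}


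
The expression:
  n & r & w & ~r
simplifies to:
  False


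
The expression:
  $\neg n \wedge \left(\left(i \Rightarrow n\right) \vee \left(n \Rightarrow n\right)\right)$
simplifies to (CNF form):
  $\neg n$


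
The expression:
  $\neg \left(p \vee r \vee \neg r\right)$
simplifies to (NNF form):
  $\text{False}$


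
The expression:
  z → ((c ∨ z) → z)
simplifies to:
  True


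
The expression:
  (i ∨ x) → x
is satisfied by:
  {x: True, i: False}
  {i: False, x: False}
  {i: True, x: True}


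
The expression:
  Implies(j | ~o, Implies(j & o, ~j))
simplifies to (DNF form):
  ~j | ~o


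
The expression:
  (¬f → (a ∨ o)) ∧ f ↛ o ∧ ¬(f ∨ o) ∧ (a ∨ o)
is never true.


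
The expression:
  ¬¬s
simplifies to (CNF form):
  s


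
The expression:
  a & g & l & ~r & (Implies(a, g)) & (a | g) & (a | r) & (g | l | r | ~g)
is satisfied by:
  {a: True, g: True, l: True, r: False}


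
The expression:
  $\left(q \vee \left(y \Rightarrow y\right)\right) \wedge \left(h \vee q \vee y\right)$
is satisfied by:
  {y: True, q: True, h: True}
  {y: True, q: True, h: False}
  {y: True, h: True, q: False}
  {y: True, h: False, q: False}
  {q: True, h: True, y: False}
  {q: True, h: False, y: False}
  {h: True, q: False, y: False}


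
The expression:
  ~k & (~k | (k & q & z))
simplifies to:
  ~k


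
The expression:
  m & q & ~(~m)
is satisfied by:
  {m: True, q: True}


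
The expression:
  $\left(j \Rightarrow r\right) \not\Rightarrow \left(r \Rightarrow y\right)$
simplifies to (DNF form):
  $r \wedge \neg y$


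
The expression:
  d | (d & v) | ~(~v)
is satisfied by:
  {d: True, v: True}
  {d: True, v: False}
  {v: True, d: False}


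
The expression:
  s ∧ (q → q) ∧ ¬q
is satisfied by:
  {s: True, q: False}


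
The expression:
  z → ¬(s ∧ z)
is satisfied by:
  {s: False, z: False}
  {z: True, s: False}
  {s: True, z: False}


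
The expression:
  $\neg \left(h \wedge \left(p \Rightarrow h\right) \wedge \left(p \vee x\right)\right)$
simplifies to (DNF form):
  $\left(\neg p \wedge \neg x\right) \vee \neg h$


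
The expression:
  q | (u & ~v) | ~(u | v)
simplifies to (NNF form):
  q | ~v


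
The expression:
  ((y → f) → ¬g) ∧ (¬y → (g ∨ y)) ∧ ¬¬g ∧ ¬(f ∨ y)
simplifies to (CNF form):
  False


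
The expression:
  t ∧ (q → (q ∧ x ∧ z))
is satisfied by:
  {t: True, z: True, x: True, q: False}
  {t: True, z: True, x: False, q: False}
  {t: True, x: True, q: False, z: False}
  {t: True, x: False, q: False, z: False}
  {t: True, z: True, q: True, x: True}


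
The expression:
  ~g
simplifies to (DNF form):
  ~g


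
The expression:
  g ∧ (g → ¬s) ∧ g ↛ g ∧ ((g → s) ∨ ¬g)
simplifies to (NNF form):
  False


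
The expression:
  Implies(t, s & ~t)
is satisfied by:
  {t: False}


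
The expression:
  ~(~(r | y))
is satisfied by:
  {r: True, y: True}
  {r: True, y: False}
  {y: True, r: False}


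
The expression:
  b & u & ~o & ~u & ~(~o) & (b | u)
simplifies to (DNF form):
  False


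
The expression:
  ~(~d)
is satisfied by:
  {d: True}


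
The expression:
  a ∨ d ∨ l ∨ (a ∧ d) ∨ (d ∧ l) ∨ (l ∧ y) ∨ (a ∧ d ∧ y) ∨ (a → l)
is always true.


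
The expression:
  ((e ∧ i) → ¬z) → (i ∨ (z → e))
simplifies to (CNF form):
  e ∨ i ∨ ¬z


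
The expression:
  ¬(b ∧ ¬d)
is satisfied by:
  {d: True, b: False}
  {b: False, d: False}
  {b: True, d: True}


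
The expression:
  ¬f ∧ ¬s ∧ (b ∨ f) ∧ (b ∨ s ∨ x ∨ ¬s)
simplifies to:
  b ∧ ¬f ∧ ¬s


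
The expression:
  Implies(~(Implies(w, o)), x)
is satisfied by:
  {x: True, o: True, w: False}
  {x: True, w: False, o: False}
  {o: True, w: False, x: False}
  {o: False, w: False, x: False}
  {x: True, o: True, w: True}
  {x: True, w: True, o: False}
  {o: True, w: True, x: False}


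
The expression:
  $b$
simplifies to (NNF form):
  $b$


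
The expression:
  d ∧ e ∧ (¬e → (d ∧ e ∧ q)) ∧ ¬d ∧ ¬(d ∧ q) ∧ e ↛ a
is never true.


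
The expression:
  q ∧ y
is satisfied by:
  {y: True, q: True}


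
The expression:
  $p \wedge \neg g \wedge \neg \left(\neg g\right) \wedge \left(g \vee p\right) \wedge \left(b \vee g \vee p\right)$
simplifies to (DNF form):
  $\text{False}$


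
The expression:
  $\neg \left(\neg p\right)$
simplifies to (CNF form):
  $p$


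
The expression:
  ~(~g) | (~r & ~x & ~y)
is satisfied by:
  {g: True, y: False, r: False, x: False}
  {x: True, g: True, y: False, r: False}
  {g: True, r: True, y: False, x: False}
  {x: True, g: True, r: True, y: False}
  {g: True, y: True, r: False, x: False}
  {g: True, x: True, y: True, r: False}
  {g: True, r: True, y: True, x: False}
  {x: True, g: True, r: True, y: True}
  {x: False, y: False, r: False, g: False}


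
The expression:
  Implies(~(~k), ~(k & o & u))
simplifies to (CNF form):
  ~k | ~o | ~u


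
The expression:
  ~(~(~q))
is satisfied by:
  {q: False}


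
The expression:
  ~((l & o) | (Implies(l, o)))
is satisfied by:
  {l: True, o: False}


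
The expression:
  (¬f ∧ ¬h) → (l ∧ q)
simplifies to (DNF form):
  f ∨ h ∨ (l ∧ q)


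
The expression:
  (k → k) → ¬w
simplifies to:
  ¬w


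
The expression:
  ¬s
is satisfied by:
  {s: False}


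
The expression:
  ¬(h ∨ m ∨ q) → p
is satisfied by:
  {p: True, q: True, m: True, h: True}
  {p: True, q: True, m: True, h: False}
  {p: True, q: True, h: True, m: False}
  {p: True, q: True, h: False, m: False}
  {p: True, m: True, h: True, q: False}
  {p: True, m: True, h: False, q: False}
  {p: True, m: False, h: True, q: False}
  {p: True, m: False, h: False, q: False}
  {q: True, m: True, h: True, p: False}
  {q: True, m: True, h: False, p: False}
  {q: True, h: True, m: False, p: False}
  {q: True, h: False, m: False, p: False}
  {m: True, h: True, q: False, p: False}
  {m: True, q: False, h: False, p: False}
  {h: True, q: False, m: False, p: False}


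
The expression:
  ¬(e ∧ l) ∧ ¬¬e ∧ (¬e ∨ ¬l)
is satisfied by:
  {e: True, l: False}


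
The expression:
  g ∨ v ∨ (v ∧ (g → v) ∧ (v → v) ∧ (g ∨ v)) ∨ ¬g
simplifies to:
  True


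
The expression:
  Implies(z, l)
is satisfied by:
  {l: True, z: False}
  {z: False, l: False}
  {z: True, l: True}


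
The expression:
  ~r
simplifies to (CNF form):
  ~r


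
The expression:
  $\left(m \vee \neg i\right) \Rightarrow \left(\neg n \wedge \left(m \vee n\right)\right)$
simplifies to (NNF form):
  $\left(i \wedge \neg m\right) \vee \left(m \wedge \neg n\right)$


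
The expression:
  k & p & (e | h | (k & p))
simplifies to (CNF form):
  k & p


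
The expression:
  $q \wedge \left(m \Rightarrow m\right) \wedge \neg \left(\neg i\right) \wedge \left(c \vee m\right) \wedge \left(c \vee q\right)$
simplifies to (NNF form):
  $i \wedge q \wedge \left(c \vee m\right)$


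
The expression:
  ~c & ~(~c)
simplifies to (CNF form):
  False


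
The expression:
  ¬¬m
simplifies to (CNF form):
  m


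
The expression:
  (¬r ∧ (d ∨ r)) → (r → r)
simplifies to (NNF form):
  True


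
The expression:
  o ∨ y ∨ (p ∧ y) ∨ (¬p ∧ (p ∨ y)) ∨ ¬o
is always true.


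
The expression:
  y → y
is always true.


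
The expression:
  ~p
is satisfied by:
  {p: False}


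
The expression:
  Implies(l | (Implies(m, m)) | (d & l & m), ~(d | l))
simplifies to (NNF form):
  ~d & ~l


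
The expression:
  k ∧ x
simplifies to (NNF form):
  k ∧ x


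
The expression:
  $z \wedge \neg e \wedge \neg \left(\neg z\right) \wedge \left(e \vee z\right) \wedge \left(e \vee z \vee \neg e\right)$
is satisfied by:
  {z: True, e: False}


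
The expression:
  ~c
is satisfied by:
  {c: False}


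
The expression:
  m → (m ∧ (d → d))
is always true.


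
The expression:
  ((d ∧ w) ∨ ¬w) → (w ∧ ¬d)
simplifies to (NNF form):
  w ∧ ¬d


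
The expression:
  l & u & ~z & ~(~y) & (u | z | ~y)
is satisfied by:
  {u: True, y: True, l: True, z: False}


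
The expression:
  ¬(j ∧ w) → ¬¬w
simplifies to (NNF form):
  w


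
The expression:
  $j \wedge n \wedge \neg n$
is never true.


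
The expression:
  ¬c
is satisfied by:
  {c: False}


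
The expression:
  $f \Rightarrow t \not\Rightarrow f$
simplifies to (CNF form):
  $\neg f$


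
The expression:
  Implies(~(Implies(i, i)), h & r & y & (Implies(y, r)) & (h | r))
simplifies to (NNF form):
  True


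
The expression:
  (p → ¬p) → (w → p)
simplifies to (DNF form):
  p ∨ ¬w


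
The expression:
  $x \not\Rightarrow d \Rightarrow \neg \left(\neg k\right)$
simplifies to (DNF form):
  $d \vee k \vee \neg x$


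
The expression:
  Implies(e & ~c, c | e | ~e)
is always true.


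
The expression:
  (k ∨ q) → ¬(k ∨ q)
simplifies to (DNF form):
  ¬k ∧ ¬q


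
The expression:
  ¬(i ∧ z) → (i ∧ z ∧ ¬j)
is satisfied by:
  {z: True, i: True}


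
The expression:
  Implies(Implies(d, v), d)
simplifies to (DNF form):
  d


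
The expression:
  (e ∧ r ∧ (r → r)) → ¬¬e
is always true.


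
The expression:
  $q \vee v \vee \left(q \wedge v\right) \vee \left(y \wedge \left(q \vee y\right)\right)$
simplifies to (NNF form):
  $q \vee v \vee y$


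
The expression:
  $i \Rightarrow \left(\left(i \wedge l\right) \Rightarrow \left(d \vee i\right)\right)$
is always true.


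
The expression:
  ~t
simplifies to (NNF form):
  ~t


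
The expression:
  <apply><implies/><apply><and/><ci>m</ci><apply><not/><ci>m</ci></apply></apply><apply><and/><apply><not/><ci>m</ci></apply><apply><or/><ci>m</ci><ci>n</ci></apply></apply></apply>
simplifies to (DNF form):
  <true/>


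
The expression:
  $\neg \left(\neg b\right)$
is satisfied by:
  {b: True}


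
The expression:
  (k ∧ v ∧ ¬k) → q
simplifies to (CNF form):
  True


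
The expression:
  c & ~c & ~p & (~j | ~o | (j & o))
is never true.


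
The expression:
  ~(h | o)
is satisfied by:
  {o: False, h: False}


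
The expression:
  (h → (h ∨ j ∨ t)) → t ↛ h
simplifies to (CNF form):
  t ∧ ¬h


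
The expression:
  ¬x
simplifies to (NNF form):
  ¬x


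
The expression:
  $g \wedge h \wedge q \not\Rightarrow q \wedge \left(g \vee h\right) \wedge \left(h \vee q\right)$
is never true.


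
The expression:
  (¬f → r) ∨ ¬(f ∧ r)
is always true.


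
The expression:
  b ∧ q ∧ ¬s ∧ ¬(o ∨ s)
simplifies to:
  b ∧ q ∧ ¬o ∧ ¬s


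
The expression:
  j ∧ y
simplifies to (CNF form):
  j ∧ y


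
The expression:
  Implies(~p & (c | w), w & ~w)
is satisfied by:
  {p: True, w: False, c: False}
  {p: True, c: True, w: False}
  {p: True, w: True, c: False}
  {p: True, c: True, w: True}
  {c: False, w: False, p: False}


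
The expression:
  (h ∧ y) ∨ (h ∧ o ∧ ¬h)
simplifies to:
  h ∧ y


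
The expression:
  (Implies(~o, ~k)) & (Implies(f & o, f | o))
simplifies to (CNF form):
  o | ~k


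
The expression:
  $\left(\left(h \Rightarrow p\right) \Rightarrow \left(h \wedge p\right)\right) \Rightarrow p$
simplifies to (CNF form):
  $p \vee \neg h$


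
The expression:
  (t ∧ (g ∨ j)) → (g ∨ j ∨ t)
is always true.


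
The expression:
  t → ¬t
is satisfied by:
  {t: False}


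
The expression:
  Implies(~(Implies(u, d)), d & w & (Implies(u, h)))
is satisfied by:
  {d: True, u: False}
  {u: False, d: False}
  {u: True, d: True}


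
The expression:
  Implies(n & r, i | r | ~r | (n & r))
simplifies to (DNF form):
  True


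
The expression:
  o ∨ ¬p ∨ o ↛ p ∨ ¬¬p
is always true.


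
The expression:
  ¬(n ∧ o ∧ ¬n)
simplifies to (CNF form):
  True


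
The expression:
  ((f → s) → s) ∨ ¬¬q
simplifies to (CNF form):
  f ∨ q ∨ s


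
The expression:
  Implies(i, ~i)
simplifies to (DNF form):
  ~i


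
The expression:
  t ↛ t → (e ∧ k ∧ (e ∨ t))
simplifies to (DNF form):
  True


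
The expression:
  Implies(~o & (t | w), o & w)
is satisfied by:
  {o: True, t: False, w: False}
  {o: True, w: True, t: False}
  {o: True, t: True, w: False}
  {o: True, w: True, t: True}
  {w: False, t: False, o: False}


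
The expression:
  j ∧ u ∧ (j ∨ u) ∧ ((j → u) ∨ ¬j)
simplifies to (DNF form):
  j ∧ u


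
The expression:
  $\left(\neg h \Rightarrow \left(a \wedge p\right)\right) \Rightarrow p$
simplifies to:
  $p \vee \neg h$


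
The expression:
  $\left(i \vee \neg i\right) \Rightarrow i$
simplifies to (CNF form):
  $i$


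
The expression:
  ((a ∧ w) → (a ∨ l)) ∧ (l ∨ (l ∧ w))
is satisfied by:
  {l: True}


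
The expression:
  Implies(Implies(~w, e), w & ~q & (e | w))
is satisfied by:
  {e: False, w: False, q: False}
  {q: True, e: False, w: False}
  {w: True, e: False, q: False}
  {w: True, e: True, q: False}


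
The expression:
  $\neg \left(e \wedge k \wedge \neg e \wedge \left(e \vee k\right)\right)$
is always true.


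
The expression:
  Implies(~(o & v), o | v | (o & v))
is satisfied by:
  {o: True, v: True}
  {o: True, v: False}
  {v: True, o: False}


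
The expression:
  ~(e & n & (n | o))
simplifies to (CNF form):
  ~e | ~n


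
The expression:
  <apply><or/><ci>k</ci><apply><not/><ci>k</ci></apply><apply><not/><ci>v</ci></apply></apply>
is always true.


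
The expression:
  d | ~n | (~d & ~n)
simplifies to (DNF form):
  d | ~n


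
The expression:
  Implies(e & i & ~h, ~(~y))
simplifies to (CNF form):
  h | y | ~e | ~i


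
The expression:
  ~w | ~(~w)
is always true.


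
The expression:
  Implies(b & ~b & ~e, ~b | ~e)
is always true.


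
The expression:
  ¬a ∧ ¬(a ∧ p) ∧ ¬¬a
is never true.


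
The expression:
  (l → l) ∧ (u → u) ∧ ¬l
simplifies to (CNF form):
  ¬l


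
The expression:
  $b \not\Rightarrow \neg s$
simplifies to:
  $b \wedge s$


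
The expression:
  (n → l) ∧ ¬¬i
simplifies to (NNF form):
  i ∧ (l ∨ ¬n)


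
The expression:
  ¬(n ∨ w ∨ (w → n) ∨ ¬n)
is never true.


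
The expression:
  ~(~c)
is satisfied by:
  {c: True}


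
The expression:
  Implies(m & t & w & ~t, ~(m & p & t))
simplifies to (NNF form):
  True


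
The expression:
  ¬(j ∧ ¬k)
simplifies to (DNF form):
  k ∨ ¬j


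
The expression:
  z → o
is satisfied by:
  {o: True, z: False}
  {z: False, o: False}
  {z: True, o: True}


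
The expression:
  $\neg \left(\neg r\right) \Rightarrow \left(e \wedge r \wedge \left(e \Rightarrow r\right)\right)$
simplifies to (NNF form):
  $e \vee \neg r$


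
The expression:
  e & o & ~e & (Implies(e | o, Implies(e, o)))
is never true.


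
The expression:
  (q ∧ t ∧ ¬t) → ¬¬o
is always true.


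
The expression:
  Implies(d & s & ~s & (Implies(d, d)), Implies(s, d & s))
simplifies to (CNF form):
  True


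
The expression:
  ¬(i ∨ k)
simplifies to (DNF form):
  ¬i ∧ ¬k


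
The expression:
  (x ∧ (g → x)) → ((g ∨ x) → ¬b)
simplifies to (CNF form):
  ¬b ∨ ¬x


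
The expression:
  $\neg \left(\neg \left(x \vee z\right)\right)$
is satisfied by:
  {x: True, z: True}
  {x: True, z: False}
  {z: True, x: False}


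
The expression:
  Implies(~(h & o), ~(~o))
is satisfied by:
  {o: True}


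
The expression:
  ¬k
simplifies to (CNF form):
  ¬k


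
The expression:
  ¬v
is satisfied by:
  {v: False}


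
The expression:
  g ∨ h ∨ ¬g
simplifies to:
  True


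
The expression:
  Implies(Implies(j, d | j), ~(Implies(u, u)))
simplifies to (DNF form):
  False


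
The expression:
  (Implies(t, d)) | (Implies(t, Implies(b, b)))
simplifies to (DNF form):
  True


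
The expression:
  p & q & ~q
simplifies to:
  False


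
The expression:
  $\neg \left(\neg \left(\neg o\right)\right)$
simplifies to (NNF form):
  $\neg o$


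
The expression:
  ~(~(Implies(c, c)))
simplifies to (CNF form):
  True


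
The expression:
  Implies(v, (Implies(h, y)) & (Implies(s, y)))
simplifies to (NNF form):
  y | ~v | (~h & ~s)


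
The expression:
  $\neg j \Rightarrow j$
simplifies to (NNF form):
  $j$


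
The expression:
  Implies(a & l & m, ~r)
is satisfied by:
  {l: False, m: False, a: False, r: False}
  {r: True, l: False, m: False, a: False}
  {a: True, l: False, m: False, r: False}
  {r: True, a: True, l: False, m: False}
  {m: True, r: False, l: False, a: False}
  {r: True, m: True, l: False, a: False}
  {a: True, m: True, r: False, l: False}
  {r: True, a: True, m: True, l: False}
  {l: True, a: False, m: False, r: False}
  {r: True, l: True, a: False, m: False}
  {a: True, l: True, r: False, m: False}
  {r: True, a: True, l: True, m: False}
  {m: True, l: True, a: False, r: False}
  {r: True, m: True, l: True, a: False}
  {a: True, m: True, l: True, r: False}


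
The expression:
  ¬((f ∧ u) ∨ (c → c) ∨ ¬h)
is never true.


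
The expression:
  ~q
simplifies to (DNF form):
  ~q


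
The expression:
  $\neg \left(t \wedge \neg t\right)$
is always true.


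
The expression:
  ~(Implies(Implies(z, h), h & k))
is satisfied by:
  {z: False, h: False, k: False}
  {k: True, z: False, h: False}
  {h: True, z: False, k: False}
  {h: True, z: True, k: False}


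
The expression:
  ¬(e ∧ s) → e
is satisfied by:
  {e: True}


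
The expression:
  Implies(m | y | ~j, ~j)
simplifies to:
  ~j | (~m & ~y)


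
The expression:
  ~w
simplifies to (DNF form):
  ~w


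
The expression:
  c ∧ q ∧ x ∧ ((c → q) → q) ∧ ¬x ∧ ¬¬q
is never true.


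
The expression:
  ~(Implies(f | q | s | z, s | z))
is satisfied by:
  {q: True, f: True, z: False, s: False}
  {q: True, f: False, z: False, s: False}
  {f: True, s: False, q: False, z: False}


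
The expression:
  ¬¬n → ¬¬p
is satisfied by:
  {p: True, n: False}
  {n: False, p: False}
  {n: True, p: True}


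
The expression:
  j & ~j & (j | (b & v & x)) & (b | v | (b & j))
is never true.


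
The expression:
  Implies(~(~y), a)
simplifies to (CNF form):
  a | ~y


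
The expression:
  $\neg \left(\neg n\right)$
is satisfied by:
  {n: True}


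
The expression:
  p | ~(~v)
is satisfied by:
  {v: True, p: True}
  {v: True, p: False}
  {p: True, v: False}


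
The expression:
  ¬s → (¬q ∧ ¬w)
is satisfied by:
  {s: True, w: False, q: False}
  {q: True, s: True, w: False}
  {s: True, w: True, q: False}
  {q: True, s: True, w: True}
  {q: False, w: False, s: False}


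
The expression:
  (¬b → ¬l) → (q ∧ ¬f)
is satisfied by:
  {q: True, l: True, b: False, f: False}
  {q: True, b: False, f: False, l: False}
  {l: True, b: False, f: False, q: False}
  {q: True, l: True, f: True, b: False}
  {l: True, f: True, b: False, q: False}
  {l: True, q: True, b: True, f: False}
  {q: True, b: True, f: False, l: False}


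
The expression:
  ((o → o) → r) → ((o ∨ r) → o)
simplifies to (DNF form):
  o ∨ ¬r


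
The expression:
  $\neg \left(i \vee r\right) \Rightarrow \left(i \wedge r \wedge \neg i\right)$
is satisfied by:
  {i: True, r: True}
  {i: True, r: False}
  {r: True, i: False}


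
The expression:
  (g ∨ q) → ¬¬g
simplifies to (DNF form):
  g ∨ ¬q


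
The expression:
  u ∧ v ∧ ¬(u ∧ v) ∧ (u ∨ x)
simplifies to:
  False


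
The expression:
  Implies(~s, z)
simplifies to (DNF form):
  s | z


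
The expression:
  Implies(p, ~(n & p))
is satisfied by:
  {p: False, n: False}
  {n: True, p: False}
  {p: True, n: False}


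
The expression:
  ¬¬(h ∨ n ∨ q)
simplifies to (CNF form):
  h ∨ n ∨ q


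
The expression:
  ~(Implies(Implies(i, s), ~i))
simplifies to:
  i & s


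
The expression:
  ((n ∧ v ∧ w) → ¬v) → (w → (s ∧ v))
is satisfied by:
  {v: True, s: True, n: True, w: False}
  {v: True, s: True, n: False, w: False}
  {v: True, n: True, w: False, s: False}
  {v: True, n: False, w: False, s: False}
  {s: True, n: True, w: False, v: False}
  {s: True, n: False, w: False, v: False}
  {n: True, s: False, w: False, v: False}
  {n: False, s: False, w: False, v: False}
  {v: True, s: True, w: True, n: True}
  {v: True, s: True, w: True, n: False}
  {v: True, w: True, n: True, s: False}


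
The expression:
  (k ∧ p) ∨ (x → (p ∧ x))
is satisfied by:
  {p: True, x: False}
  {x: False, p: False}
  {x: True, p: True}


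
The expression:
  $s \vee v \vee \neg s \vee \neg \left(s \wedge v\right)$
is always true.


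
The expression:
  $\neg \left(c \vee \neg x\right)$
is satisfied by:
  {x: True, c: False}


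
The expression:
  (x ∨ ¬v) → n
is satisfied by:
  {n: True, v: True, x: False}
  {n: True, v: False, x: False}
  {n: True, x: True, v: True}
  {n: True, x: True, v: False}
  {v: True, x: False, n: False}


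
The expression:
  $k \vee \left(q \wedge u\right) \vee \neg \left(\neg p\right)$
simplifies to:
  $k \vee p \vee \left(q \wedge u\right)$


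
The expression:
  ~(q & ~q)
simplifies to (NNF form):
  True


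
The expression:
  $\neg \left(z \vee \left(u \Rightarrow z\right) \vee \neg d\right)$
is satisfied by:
  {d: True, u: True, z: False}


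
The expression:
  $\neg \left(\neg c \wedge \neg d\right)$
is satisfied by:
  {d: True, c: True}
  {d: True, c: False}
  {c: True, d: False}


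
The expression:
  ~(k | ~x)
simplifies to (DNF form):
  x & ~k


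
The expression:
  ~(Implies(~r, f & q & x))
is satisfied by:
  {q: False, x: False, r: False, f: False}
  {f: True, q: False, x: False, r: False}
  {x: True, f: False, q: False, r: False}
  {f: True, x: True, q: False, r: False}
  {q: True, f: False, x: False, r: False}
  {f: True, q: True, x: False, r: False}
  {x: True, q: True, f: False, r: False}


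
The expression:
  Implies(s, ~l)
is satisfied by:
  {l: False, s: False}
  {s: True, l: False}
  {l: True, s: False}


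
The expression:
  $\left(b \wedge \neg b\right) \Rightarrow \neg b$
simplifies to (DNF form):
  $\text{True}$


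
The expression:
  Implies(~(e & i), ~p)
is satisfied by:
  {i: True, e: True, p: False}
  {i: True, e: False, p: False}
  {e: True, i: False, p: False}
  {i: False, e: False, p: False}
  {i: True, p: True, e: True}


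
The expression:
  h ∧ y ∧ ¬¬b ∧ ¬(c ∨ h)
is never true.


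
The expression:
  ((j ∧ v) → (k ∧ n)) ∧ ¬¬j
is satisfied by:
  {j: True, n: True, k: True, v: False}
  {j: True, n: True, k: False, v: False}
  {j: True, k: True, v: False, n: False}
  {j: True, k: False, v: False, n: False}
  {j: True, n: True, v: True, k: True}


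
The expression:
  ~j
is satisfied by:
  {j: False}


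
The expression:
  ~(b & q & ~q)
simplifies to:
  True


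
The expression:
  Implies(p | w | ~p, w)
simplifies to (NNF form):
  w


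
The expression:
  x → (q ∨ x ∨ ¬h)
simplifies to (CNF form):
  True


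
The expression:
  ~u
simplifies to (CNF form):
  ~u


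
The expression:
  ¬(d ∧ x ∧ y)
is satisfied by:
  {y: False, d: False, x: False}
  {x: True, y: False, d: False}
  {d: True, y: False, x: False}
  {x: True, d: True, y: False}
  {y: True, x: False, d: False}
  {x: True, y: True, d: False}
  {d: True, y: True, x: False}


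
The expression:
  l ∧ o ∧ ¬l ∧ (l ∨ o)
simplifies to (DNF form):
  False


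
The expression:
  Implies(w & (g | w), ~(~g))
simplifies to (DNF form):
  g | ~w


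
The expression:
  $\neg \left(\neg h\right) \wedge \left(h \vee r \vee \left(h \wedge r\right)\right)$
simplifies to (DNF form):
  $h$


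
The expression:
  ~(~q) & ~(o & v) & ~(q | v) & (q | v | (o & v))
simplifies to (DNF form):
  False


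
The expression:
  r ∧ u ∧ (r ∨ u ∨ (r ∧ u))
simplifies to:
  r ∧ u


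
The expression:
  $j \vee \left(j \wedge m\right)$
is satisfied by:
  {j: True}


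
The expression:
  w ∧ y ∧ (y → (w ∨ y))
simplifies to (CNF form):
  w ∧ y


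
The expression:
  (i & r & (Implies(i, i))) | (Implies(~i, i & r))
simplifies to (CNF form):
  i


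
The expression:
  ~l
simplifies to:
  ~l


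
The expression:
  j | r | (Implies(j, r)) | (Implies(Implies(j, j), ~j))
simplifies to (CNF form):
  True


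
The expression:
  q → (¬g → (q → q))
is always true.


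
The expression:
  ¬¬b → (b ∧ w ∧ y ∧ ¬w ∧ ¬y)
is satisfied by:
  {b: False}


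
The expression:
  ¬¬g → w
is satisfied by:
  {w: True, g: False}
  {g: False, w: False}
  {g: True, w: True}


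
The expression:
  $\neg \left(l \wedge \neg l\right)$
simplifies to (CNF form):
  $\text{True}$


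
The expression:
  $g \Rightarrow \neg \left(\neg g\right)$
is always true.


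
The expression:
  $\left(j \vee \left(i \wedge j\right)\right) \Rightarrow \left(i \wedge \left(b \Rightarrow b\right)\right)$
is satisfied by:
  {i: True, j: False}
  {j: False, i: False}
  {j: True, i: True}


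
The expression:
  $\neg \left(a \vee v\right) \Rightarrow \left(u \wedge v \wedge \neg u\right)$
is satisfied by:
  {a: True, v: True}
  {a: True, v: False}
  {v: True, a: False}


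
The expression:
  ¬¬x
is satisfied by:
  {x: True}


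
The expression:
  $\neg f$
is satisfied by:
  {f: False}


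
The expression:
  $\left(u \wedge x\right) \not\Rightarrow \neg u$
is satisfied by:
  {u: True, x: True}


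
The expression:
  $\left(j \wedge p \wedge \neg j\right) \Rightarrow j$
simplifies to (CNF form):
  $\text{True}$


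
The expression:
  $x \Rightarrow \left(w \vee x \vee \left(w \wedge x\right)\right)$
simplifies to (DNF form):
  $\text{True}$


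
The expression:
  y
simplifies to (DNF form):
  y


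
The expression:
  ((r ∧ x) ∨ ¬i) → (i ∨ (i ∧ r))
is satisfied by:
  {i: True}


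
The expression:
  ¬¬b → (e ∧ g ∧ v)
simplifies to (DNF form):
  (e ∧ g ∧ v) ∨ ¬b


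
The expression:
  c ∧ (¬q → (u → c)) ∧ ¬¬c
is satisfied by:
  {c: True}


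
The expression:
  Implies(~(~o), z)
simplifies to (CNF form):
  z | ~o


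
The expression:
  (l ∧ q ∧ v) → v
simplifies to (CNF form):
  True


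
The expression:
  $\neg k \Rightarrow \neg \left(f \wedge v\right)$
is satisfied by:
  {k: True, v: False, f: False}
  {v: False, f: False, k: False}
  {f: True, k: True, v: False}
  {f: True, v: False, k: False}
  {k: True, v: True, f: False}
  {v: True, k: False, f: False}
  {f: True, v: True, k: True}


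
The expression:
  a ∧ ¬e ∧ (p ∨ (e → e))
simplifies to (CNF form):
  a ∧ ¬e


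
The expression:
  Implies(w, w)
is always true.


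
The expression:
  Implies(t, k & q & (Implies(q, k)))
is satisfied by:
  {k: True, q: True, t: False}
  {k: True, q: False, t: False}
  {q: True, k: False, t: False}
  {k: False, q: False, t: False}
  {k: True, t: True, q: True}


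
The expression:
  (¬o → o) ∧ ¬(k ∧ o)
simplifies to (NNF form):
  o ∧ ¬k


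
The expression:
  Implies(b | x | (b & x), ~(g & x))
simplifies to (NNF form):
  ~g | ~x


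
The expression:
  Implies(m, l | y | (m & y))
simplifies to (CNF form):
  l | y | ~m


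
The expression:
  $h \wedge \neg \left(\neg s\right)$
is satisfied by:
  {h: True, s: True}


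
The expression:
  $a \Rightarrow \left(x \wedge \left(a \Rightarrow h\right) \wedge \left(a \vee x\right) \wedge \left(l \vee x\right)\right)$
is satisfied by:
  {x: True, h: True, a: False}
  {x: True, h: False, a: False}
  {h: True, x: False, a: False}
  {x: False, h: False, a: False}
  {x: True, a: True, h: True}


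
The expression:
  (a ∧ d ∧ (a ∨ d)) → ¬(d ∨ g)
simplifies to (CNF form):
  ¬a ∨ ¬d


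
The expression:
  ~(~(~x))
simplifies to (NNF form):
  ~x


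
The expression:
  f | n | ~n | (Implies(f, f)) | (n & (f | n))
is always true.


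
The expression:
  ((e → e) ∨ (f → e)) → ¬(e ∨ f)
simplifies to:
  ¬e ∧ ¬f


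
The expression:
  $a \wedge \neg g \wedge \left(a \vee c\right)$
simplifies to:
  $a \wedge \neg g$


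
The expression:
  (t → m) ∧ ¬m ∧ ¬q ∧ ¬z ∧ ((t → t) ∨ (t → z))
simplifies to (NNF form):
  ¬m ∧ ¬q ∧ ¬t ∧ ¬z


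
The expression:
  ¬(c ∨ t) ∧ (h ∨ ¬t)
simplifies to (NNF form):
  ¬c ∧ ¬t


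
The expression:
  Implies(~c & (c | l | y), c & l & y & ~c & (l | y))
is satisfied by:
  {c: True, l: False, y: False}
  {y: True, c: True, l: False}
  {c: True, l: True, y: False}
  {y: True, c: True, l: True}
  {y: False, l: False, c: False}


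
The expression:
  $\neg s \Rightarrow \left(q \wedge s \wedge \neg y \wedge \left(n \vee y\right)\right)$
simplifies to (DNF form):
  $s$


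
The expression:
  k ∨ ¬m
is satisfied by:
  {k: True, m: False}
  {m: False, k: False}
  {m: True, k: True}


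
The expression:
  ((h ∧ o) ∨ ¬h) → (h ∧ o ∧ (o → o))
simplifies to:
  h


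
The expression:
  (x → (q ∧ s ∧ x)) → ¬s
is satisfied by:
  {x: True, q: False, s: False}
  {q: False, s: False, x: False}
  {x: True, q: True, s: False}
  {q: True, x: False, s: False}
  {s: True, x: True, q: False}


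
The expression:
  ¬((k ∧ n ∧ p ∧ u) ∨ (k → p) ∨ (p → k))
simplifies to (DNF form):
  False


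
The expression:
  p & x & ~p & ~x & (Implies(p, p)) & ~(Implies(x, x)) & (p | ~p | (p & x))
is never true.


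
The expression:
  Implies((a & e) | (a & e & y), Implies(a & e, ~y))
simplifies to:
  ~a | ~e | ~y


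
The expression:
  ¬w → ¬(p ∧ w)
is always true.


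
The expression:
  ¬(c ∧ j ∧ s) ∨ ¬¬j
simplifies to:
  True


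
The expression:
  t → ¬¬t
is always true.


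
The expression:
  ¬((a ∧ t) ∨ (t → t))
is never true.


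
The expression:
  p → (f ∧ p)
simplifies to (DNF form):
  f ∨ ¬p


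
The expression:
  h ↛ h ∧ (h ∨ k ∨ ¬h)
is never true.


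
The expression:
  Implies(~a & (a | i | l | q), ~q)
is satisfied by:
  {a: True, q: False}
  {q: False, a: False}
  {q: True, a: True}


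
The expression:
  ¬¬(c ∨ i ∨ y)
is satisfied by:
  {i: True, y: True, c: True}
  {i: True, y: True, c: False}
  {i: True, c: True, y: False}
  {i: True, c: False, y: False}
  {y: True, c: True, i: False}
  {y: True, c: False, i: False}
  {c: True, y: False, i: False}


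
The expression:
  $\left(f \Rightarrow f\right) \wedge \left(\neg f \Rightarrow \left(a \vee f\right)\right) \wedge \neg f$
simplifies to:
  $a \wedge \neg f$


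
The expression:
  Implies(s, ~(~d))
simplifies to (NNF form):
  d | ~s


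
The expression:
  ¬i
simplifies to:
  ¬i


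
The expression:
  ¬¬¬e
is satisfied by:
  {e: False}


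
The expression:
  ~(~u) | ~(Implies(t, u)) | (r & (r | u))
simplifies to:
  r | t | u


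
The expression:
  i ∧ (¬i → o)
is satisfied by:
  {i: True}


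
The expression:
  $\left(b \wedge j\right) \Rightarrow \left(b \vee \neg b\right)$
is always true.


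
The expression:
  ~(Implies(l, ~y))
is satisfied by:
  {y: True, l: True}


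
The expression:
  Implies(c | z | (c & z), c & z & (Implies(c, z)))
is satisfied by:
  {z: False, c: False}
  {c: True, z: True}


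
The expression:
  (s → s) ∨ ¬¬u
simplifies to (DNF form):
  True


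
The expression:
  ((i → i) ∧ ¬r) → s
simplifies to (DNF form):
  r ∨ s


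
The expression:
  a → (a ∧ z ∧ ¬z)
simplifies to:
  ¬a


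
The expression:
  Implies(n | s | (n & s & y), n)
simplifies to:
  n | ~s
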